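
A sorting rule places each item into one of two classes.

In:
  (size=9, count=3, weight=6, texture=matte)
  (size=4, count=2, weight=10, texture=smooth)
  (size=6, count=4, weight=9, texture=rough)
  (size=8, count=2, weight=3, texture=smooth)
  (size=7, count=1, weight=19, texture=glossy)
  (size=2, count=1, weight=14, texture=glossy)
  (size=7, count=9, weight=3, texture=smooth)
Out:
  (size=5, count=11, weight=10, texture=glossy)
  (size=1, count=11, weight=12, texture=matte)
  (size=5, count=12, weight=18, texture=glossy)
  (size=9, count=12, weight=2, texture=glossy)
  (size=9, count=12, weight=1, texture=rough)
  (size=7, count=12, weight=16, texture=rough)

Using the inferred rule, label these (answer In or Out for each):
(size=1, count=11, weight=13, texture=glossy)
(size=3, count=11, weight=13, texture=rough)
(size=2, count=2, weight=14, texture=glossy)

Out, Out, In

'In' ⟺ count ≤ 9.
(size=1, count=11, weight=13, texture=glossy) — count = 11, hence Out.
(size=3, count=11, weight=13, texture=rough) — count = 11, hence Out.
(size=2, count=2, weight=14, texture=glossy) — count = 2, hence In.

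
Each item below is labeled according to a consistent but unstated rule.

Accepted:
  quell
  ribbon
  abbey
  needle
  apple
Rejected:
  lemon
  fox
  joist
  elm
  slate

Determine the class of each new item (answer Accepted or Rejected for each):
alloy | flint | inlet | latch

Every 'Accepted' example satisfies: has a double letter. None of the 'Rejected' examples do.

Accepted, Rejected, Rejected, Rejected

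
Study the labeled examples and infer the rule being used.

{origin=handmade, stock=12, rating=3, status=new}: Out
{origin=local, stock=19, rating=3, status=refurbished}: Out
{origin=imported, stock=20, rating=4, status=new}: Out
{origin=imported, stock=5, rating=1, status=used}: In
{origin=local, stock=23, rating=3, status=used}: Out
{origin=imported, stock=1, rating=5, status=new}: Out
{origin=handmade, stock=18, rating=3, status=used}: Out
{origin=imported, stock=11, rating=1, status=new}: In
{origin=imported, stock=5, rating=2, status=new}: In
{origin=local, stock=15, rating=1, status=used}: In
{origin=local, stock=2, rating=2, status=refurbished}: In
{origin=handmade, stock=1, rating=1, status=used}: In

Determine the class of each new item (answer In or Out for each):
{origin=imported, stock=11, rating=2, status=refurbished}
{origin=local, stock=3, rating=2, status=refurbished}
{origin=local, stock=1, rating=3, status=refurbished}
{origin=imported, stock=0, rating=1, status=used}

The common property of the 'In' items is: rating ≤ 2. No 'Out' item has it.
{origin=imported, stock=11, rating=2, status=refurbished} → rating = 2 → In. {origin=local, stock=3, rating=2, status=refurbished} → rating = 2 → In. {origin=local, stock=1, rating=3, status=refurbished} → rating = 3 → Out. {origin=imported, stock=0, rating=1, status=used} → rating = 1 → In.

In, In, Out, In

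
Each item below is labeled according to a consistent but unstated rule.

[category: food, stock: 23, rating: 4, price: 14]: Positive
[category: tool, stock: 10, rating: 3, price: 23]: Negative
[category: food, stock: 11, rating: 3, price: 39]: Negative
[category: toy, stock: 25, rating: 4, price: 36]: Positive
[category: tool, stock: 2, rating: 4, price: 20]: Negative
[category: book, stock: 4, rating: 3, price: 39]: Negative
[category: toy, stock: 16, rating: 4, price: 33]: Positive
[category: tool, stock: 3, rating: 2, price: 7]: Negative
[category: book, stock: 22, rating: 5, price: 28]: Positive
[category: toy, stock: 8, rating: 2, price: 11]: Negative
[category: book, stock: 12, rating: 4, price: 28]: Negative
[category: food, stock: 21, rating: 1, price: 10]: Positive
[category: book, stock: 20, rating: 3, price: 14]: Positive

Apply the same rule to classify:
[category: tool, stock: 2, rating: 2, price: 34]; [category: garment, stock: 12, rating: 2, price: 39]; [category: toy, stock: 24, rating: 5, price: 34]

'Positive' ⟺ stock ≥ 16.
[category: tool, stock: 2, rating: 2, price: 34]: stock = 2, lacks this property → Negative.
[category: garment, stock: 12, rating: 2, price: 39]: stock = 12, lacks this property → Negative.
[category: toy, stock: 24, rating: 5, price: 34]: stock = 24, checks out → Positive.

Negative, Negative, Positive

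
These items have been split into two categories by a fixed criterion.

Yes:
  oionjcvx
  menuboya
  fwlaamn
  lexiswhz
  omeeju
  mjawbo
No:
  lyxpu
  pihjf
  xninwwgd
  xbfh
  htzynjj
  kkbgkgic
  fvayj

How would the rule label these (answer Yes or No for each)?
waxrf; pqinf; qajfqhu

Rule: has ≥ 2 vowels. This holds for each 'Yes' example and fails for each 'No' one.
waxrf: 1 vowel, does not pass → No.
pqinf: 1 vowel, does not pass → No.
qajfqhu: 2 vowels, checks out → Yes.

No, No, Yes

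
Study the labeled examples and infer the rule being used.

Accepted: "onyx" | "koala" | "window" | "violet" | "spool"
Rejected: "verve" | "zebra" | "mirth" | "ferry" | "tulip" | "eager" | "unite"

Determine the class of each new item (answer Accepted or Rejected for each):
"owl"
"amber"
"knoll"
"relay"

Accepted, Rejected, Accepted, Rejected

The simplest hypothesis consistent with all the labels is: contains 'o'.
Accepted: "owl", since has 'o'.
Rejected: "amber", since no 'o'.
Accepted: "knoll", since has 'o'.
Rejected: "relay", since no 'o'.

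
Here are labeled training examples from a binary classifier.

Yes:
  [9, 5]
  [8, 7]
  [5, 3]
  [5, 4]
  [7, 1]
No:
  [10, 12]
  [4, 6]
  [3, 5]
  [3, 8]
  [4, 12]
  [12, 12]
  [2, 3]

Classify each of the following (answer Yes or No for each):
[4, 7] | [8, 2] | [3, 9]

One predicate separates the groups cleanly: first > second.
[4, 7]: No (4 < 7). [8, 2]: Yes (8 > 2). [3, 9]: No (3 < 9).

No, Yes, No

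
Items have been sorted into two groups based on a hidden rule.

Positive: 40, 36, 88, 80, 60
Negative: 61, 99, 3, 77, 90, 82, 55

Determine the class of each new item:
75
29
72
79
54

A rule that fits every label: multiple of 4 — true of each 'Positive' example, false of each 'Negative' one.
75 → 75 = 4·18 + 3 → Negative.
29 → 29 = 4·7 + 1 → Negative.
72 → 72 = 4·18 → Positive.
79 → 79 = 4·19 + 3 → Negative.
54 → 54 = 4·13 + 2 → Negative.

Negative, Negative, Positive, Negative, Negative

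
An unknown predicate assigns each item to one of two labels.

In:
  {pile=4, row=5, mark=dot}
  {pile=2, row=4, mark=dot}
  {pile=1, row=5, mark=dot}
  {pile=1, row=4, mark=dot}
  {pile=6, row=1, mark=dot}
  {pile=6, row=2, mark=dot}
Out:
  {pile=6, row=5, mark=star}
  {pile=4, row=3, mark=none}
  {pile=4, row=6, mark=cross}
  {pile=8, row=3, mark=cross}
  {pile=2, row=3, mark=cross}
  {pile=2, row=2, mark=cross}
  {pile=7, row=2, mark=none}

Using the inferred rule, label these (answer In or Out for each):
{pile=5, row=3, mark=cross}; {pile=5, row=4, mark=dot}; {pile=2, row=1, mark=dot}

Out, In, In

Comparing the two groups points to one rule — mark is dot.
Out: {pile=5, row=3, mark=cross}, since mark is cross. In: {pile=5, row=4, mark=dot}, since mark is dot. In: {pile=2, row=1, mark=dot}, since mark is dot.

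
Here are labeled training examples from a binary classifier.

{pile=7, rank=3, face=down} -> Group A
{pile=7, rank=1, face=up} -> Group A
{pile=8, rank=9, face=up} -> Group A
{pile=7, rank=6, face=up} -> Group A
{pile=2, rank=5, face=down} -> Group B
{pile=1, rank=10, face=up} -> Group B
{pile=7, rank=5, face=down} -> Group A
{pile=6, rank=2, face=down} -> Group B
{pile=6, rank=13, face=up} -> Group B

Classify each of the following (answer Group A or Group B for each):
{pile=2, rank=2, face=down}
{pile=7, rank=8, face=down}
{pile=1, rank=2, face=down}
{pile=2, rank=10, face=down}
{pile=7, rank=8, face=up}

Group B, Group A, Group B, Group B, Group A

The pattern is that an item is 'Group A' exactly when: pile ≥ 7.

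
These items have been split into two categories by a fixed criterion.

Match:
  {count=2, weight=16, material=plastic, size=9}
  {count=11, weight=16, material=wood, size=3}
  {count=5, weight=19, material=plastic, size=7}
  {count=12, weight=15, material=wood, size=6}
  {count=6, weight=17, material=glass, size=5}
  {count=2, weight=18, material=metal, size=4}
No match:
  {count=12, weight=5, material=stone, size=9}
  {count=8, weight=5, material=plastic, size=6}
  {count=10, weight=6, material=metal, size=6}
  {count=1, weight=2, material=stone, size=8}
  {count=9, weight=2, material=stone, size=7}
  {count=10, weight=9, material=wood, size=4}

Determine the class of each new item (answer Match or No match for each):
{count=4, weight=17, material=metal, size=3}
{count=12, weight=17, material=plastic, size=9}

Match, Match

'Match' ⟺ weight ≥ 15.
{count=4, weight=17, material=metal, size=3} — weight = 17, hence Match.
{count=12, weight=17, material=plastic, size=9} — weight = 17, hence Match.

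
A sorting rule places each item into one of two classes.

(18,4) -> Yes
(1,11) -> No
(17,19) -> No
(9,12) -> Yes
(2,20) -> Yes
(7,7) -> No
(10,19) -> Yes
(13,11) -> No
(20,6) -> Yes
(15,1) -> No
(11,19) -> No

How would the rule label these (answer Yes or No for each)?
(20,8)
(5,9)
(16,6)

Yes, No, Yes

The rule appears to be: product is even.
(20,8): 20·8 = 160, qualifies → Yes. (5,9): 5·9 = 45, does not fit → No. (16,6): 16·6 = 96, qualifies → Yes.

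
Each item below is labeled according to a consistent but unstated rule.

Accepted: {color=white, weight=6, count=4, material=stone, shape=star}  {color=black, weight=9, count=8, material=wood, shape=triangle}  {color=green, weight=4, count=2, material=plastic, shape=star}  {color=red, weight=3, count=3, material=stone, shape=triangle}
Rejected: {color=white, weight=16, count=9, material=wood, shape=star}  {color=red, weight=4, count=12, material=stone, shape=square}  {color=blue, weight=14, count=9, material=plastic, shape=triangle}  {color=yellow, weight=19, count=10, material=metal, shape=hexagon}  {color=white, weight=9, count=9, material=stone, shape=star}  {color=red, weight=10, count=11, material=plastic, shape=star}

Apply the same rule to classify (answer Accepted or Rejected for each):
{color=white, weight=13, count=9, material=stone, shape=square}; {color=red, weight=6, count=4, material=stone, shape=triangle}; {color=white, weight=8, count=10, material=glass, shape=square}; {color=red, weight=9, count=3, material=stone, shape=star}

Rejected, Accepted, Rejected, Accepted

The distinguishing property — count ≤ 8 — holds for all the 'Accepted' cases and none of the 'Rejected' cases.
{color=white, weight=13, count=9, material=stone, shape=square} — count = 9, hence Rejected. {color=red, weight=6, count=4, material=stone, shape=triangle} — count = 4, hence Accepted. {color=white, weight=8, count=10, material=glass, shape=square} — count = 10, hence Rejected. {color=red, weight=9, count=3, material=stone, shape=star} — count = 3, hence Accepted.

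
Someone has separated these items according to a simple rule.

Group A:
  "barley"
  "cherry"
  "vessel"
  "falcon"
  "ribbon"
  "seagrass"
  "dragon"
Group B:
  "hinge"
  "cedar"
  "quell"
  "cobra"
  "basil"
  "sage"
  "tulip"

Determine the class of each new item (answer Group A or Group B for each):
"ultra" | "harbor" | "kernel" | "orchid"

Group B, Group A, Group A, Group A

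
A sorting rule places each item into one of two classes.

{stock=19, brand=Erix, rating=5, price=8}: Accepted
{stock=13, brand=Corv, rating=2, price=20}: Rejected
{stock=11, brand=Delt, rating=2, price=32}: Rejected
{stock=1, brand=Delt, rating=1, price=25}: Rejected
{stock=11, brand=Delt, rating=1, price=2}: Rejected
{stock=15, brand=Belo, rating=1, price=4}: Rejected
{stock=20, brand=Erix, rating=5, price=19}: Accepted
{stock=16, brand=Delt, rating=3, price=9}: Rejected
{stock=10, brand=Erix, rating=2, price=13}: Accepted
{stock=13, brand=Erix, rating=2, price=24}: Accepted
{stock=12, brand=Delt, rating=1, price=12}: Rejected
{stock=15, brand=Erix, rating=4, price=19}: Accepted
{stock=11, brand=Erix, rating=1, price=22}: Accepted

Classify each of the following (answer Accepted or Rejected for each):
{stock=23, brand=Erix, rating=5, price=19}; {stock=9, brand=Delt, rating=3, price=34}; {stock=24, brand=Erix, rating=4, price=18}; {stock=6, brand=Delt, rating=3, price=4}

Accepted, Rejected, Accepted, Rejected

One predicate separates the groups cleanly: brand is Erix.
{stock=23, brand=Erix, rating=5, price=19}: brand is Erix — fits, so Accepted.
{stock=9, brand=Delt, rating=3, price=34}: brand is Delt — doesn't match, so Rejected.
{stock=24, brand=Erix, rating=4, price=18}: brand is Erix — fits, so Accepted.
{stock=6, brand=Delt, rating=3, price=4}: brand is Delt — doesn't match, so Rejected.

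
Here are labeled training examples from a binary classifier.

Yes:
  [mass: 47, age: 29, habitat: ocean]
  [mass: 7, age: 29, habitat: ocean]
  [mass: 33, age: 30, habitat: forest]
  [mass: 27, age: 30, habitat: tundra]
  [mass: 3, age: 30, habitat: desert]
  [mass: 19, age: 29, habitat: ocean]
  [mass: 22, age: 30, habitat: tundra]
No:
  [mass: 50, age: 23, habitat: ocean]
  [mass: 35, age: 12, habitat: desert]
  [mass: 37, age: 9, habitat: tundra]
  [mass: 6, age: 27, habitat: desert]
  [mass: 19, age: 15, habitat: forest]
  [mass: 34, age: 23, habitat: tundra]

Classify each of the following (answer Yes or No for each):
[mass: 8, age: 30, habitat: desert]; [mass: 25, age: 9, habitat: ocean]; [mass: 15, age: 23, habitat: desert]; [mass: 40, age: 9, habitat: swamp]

Yes, No, No, No

The distinguishing property — age ≥ 29 — holds for all the 'Yes' cases and none of the 'No' cases.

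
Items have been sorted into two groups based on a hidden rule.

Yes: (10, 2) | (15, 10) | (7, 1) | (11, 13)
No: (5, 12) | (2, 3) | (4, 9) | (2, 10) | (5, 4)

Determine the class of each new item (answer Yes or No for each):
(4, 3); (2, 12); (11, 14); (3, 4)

No, No, Yes, No

The common property of the 'Yes' items is: first ≥ 7. No 'No' item has it.
(4, 3) — first 4, hence No. (2, 12) — first 2, hence No. (11, 14) — first 11, hence Yes. (3, 4) — first 3, hence No.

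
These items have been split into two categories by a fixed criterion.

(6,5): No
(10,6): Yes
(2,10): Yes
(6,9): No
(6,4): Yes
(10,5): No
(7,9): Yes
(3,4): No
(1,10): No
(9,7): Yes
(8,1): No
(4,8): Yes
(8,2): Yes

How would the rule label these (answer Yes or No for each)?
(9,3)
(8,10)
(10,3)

Yes, Yes, No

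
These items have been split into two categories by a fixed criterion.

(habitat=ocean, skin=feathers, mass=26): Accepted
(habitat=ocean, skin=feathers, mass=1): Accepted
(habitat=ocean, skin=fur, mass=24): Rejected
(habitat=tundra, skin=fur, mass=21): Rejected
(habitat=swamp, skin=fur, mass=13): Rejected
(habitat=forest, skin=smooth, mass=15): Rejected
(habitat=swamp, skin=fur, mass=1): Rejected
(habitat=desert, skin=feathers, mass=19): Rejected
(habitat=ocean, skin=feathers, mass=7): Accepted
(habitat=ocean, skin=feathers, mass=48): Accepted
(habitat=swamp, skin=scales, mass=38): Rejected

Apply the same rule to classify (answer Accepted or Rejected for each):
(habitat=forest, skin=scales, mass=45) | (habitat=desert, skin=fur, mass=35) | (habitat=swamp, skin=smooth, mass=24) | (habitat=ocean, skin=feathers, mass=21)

Rejected, Rejected, Rejected, Accepted

One predicate separates the groups cleanly: skin is feathers AND habitat is ocean.
(habitat=forest, skin=scales, mass=45): skin is scales, habitat is forest, fails this test → Rejected.
(habitat=desert, skin=fur, mass=35): skin is fur, habitat is desert, fails this test → Rejected.
(habitat=swamp, skin=smooth, mass=24): skin is smooth, habitat is swamp, fails this test → Rejected.
(habitat=ocean, skin=feathers, mass=21): skin is feathers, habitat is ocean, fits → Accepted.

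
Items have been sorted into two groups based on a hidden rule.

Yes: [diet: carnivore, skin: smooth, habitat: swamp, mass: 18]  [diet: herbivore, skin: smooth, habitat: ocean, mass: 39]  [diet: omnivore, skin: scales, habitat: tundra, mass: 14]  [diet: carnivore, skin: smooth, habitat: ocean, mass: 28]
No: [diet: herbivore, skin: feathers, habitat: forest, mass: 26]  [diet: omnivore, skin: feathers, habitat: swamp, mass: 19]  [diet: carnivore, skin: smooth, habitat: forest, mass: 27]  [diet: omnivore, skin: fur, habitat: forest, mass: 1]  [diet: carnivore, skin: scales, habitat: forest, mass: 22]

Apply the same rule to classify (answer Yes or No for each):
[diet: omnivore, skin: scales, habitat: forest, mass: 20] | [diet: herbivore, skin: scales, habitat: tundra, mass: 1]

No, Yes

One predicate separates the groups cleanly: habitat is not forest AND mass ≠ 19.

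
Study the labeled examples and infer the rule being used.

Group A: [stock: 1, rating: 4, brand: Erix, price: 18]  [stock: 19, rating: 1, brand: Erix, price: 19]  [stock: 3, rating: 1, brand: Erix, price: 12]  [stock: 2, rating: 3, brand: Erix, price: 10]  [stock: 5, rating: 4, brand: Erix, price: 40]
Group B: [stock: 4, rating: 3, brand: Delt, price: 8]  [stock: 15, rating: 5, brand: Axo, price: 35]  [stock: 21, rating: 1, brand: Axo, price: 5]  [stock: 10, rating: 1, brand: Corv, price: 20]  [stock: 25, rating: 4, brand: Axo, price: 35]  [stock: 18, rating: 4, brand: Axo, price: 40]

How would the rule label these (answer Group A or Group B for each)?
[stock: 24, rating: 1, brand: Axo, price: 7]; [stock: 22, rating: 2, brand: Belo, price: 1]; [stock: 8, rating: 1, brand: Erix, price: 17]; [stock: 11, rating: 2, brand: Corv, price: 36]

Group B, Group B, Group A, Group B

The common property of the 'Group A' items is: brand is Erix. No 'Group B' item has it.
[stock: 24, rating: 1, brand: Axo, price: 7]: brand is Axo — lacks this property, so Group B.
[stock: 22, rating: 2, brand: Belo, price: 1]: brand is Belo — lacks this property, so Group B.
[stock: 8, rating: 1, brand: Erix, price: 17]: brand is Erix — matches, so Group A.
[stock: 11, rating: 2, brand: Corv, price: 36]: brand is Corv — lacks this property, so Group B.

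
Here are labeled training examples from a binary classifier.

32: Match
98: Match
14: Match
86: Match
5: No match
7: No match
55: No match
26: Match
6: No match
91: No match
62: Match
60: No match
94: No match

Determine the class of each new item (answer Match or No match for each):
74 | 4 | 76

Match, No match, No match

The common property of the 'Match' items is: ≡ 2 (mod 6). No 'No match' item has it.
74 — 74 mod 6 = 2, hence Match. 4 — 4 mod 6 = 4, hence No match. 76 — 76 mod 6 = 4, hence No match.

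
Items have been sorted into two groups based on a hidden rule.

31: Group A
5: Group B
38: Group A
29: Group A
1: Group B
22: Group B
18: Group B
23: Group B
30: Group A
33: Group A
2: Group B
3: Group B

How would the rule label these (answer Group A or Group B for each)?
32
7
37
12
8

Group A, Group B, Group A, Group B, Group B

The classifier is using: at least 29.
Group A: 32, since 32 ≥ 29. Group B: 7, since 7 < 29. Group A: 37, since 37 ≥ 29. Group B: 12, since 12 < 29. Group B: 8, since 8 < 29.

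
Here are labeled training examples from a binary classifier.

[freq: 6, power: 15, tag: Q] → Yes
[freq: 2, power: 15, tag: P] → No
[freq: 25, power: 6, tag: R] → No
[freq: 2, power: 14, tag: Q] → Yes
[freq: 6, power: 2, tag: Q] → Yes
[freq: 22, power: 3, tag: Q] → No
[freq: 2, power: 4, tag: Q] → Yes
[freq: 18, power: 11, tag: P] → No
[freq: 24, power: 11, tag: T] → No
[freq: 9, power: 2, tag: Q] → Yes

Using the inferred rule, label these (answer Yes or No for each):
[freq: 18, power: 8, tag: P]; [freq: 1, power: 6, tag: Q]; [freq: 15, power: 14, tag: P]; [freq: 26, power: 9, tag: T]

'Yes' ⟺ tag is Q AND freq ≤ 9.
No: [freq: 18, power: 8, tag: P], since tag is P, freq = 18. Yes: [freq: 1, power: 6, tag: Q], since tag is Q, freq = 1. No: [freq: 15, power: 14, tag: P], since tag is P, freq = 15. No: [freq: 26, power: 9, tag: T], since tag is T, freq = 26.

No, Yes, No, No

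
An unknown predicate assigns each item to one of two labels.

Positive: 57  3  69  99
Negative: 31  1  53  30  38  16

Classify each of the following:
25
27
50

Negative, Positive, Negative

The rule appears to be: ≡ 3 (mod 6).
Negative: 25, since 25 mod 6 = 1.
Positive: 27, since 27 mod 6 = 3.
Negative: 50, since 50 mod 6 = 2.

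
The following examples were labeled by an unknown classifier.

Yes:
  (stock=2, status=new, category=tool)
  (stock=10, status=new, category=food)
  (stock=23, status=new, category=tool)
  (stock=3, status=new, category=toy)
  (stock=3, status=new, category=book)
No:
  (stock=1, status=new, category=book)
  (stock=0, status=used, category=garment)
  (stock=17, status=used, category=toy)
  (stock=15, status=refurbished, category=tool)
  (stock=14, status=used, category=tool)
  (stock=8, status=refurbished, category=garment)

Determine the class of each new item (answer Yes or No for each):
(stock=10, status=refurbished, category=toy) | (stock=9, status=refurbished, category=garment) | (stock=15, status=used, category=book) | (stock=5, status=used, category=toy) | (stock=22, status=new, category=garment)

No, No, No, No, Yes

'Yes' ⟺ status is new AND stock ≥ 2.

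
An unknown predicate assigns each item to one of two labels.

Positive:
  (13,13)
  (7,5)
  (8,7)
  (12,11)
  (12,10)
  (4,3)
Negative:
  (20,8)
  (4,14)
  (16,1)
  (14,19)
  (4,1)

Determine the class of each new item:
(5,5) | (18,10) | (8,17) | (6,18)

Positive, Negative, Negative, Negative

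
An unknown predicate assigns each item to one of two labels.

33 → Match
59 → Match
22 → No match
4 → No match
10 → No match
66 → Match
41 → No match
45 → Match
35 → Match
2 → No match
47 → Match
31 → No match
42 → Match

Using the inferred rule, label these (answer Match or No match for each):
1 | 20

No match, No match

All 'Match' examples share one property — digit sum ≥ 6 — and every 'No match' example lacks it.
1: digit sum 1 — does not satisfy this, so No match.
20: digit sum 2+0 = 2 — does not satisfy this, so No match.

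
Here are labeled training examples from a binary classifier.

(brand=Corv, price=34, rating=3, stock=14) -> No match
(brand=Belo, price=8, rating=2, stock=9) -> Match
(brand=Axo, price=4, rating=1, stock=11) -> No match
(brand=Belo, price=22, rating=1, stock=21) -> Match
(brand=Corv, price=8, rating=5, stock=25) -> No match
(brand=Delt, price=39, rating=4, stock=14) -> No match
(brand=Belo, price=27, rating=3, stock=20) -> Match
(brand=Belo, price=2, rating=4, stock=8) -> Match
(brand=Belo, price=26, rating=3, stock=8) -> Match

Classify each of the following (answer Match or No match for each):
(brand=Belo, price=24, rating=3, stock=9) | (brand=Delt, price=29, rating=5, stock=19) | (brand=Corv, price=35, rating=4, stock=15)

All 'Match' examples share one property — brand is Belo — and every 'No match' example lacks it.
(brand=Belo, price=24, rating=3, stock=9): brand is Belo — qualifies, so Match. (brand=Delt, price=29, rating=5, stock=19): brand is Delt — does not satisfy this, so No match. (brand=Corv, price=35, rating=4, stock=15): brand is Corv — does not satisfy this, so No match.

Match, No match, No match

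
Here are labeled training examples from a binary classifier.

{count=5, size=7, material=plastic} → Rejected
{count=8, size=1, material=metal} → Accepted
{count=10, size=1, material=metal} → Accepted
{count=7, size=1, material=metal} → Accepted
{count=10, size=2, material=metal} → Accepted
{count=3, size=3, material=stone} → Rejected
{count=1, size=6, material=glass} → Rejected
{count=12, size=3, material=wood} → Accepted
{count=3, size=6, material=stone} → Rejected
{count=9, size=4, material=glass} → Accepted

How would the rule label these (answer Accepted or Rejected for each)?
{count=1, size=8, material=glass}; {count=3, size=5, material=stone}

One predicate separates the groups cleanly: count ≥ 7.
{count=1, size=8, material=glass} — count = 1, hence Rejected. {count=3, size=5, material=stone} — count = 3, hence Rejected.

Rejected, Rejected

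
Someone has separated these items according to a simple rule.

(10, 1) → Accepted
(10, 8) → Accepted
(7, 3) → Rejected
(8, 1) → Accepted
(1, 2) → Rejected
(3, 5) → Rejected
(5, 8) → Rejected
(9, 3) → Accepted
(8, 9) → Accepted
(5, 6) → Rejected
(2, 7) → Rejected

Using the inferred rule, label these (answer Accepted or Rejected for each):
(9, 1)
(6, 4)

The rule appears to be: first ≥ 8.
(9, 1): Accepted (first 9).
(6, 4): Rejected (first 6).

Accepted, Rejected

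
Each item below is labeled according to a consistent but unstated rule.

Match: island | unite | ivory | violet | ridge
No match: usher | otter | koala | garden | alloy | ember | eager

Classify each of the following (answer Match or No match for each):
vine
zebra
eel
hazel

Match, No match, No match, No match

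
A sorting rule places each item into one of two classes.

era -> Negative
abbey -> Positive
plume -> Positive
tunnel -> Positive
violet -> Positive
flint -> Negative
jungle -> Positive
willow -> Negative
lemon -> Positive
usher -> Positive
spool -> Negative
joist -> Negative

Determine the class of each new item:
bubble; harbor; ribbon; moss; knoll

Positive, Negative, Negative, Negative, Negative

A rule that fits every label: length ≥ 5 AND contains 'e' — true of each 'Positive' example, false of each 'Negative' one.
Positive: bubble, since length 6, has 'e'.
Negative: harbor, since length 6, no 'e'.
Negative: ribbon, since length 6, no 'e'.
Negative: moss, since length 4, no 'e'.
Negative: knoll, since length 5, no 'e'.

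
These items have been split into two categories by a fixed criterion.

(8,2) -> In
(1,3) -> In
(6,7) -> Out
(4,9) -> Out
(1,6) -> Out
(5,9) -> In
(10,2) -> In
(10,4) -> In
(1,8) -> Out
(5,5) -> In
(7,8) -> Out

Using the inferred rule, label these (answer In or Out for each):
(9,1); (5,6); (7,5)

In, Out, In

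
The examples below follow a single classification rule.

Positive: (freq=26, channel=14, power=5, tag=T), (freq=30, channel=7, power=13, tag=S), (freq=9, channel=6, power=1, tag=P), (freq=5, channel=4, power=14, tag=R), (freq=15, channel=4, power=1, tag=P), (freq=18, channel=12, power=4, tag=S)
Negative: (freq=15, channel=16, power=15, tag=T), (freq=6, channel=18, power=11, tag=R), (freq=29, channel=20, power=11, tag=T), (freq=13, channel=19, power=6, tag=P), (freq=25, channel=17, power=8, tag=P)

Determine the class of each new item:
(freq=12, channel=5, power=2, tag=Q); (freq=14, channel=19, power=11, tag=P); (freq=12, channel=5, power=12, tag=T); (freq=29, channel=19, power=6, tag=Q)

The common property of the 'Positive' items is: channel ≤ 14. No 'Negative' item has it.
Positive: (freq=12, channel=5, power=2, tag=Q), since channel = 5.
Negative: (freq=14, channel=19, power=11, tag=P), since channel = 19.
Positive: (freq=12, channel=5, power=12, tag=T), since channel = 5.
Negative: (freq=29, channel=19, power=6, tag=Q), since channel = 19.

Positive, Negative, Positive, Negative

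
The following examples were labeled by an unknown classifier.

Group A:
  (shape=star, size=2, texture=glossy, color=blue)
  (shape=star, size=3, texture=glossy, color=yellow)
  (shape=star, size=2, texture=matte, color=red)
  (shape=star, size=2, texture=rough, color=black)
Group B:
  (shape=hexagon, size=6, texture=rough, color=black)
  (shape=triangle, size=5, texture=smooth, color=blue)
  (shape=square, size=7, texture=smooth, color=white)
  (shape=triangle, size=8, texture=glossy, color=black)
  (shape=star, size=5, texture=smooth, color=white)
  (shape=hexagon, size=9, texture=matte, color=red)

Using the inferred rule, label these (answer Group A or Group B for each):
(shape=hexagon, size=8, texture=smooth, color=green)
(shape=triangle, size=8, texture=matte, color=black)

Group B, Group B

All 'Group A' examples share one property — size ≤ 3 — and every 'Group B' example lacks it.
(shape=hexagon, size=8, texture=smooth, color=green): Group B (size = 8). (shape=triangle, size=8, texture=matte, color=black): Group B (size = 8).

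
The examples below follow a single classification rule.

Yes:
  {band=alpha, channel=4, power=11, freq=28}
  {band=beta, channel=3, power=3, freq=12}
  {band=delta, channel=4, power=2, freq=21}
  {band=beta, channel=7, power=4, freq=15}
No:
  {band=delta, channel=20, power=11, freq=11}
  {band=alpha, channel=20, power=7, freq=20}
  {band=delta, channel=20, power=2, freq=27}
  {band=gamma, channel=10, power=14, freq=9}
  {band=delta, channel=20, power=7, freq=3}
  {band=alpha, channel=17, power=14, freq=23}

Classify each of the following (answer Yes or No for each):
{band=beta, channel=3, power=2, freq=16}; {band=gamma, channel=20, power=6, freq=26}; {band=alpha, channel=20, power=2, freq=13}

'Yes' ⟺ channel ≤ 7.

Yes, No, No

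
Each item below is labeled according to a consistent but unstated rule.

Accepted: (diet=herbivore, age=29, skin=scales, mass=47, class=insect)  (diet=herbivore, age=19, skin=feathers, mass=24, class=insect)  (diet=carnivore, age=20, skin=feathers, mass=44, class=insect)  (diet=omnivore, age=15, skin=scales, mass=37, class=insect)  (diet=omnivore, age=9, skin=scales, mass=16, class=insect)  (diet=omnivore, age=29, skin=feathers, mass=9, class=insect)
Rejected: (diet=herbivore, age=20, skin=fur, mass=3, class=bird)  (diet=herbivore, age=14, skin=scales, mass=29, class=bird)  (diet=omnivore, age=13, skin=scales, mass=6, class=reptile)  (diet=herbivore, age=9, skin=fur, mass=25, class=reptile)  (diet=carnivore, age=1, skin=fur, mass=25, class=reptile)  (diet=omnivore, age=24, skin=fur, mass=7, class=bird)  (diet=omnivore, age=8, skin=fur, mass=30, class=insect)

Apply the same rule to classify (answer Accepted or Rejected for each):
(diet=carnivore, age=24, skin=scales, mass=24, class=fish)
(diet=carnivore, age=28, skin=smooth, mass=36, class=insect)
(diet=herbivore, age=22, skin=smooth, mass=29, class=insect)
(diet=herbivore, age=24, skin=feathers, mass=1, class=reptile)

Every 'Accepted' example satisfies: class is insect AND age ≥ 9. None of the 'Rejected' examples do.
(diet=carnivore, age=24, skin=scales, mass=24, class=fish): class is fish, age = 24, does not pass → Rejected. (diet=carnivore, age=28, skin=smooth, mass=36, class=insect): class is insect, age = 28, fits → Accepted. (diet=herbivore, age=22, skin=smooth, mass=29, class=insect): class is insect, age = 22, fits → Accepted. (diet=herbivore, age=24, skin=feathers, mass=1, class=reptile): class is reptile, age = 24, does not pass → Rejected.

Rejected, Accepted, Accepted, Rejected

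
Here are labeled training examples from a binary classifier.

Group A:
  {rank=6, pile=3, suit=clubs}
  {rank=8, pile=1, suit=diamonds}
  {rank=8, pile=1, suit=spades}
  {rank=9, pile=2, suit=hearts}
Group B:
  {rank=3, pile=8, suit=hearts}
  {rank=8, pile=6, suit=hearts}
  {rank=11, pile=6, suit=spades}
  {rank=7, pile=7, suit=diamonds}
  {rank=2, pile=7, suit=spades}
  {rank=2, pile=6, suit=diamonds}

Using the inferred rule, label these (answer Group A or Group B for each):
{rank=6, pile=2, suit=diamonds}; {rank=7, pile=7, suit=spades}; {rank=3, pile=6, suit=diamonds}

Rule: pile ≤ 3. This holds for each 'Group A' example and fails for each 'Group B' one.
{rank=6, pile=2, suit=diamonds}: pile = 2 — fits, so Group A. {rank=7, pile=7, suit=spades}: pile = 7 — lacks this property, so Group B. {rank=3, pile=6, suit=diamonds}: pile = 6 — lacks this property, so Group B.

Group A, Group B, Group B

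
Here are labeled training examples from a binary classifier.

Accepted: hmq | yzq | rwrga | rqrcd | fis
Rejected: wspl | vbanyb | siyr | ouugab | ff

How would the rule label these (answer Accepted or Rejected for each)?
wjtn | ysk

Rejected, Accepted

Comparing the two groups points to one rule — odd length.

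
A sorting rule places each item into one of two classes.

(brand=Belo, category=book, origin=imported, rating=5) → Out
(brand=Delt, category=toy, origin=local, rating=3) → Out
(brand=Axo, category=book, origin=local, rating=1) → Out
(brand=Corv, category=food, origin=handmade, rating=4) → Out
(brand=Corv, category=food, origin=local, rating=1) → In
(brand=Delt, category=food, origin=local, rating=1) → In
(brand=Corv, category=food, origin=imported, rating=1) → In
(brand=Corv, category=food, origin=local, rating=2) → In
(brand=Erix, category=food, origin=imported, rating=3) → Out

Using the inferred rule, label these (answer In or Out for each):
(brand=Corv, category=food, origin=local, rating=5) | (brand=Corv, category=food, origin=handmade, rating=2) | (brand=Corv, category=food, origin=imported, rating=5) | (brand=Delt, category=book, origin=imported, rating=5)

The distinguishing property — category is food AND rating ≤ 2 — holds for all the 'In' cases and none of the 'Out' cases.
(brand=Corv, category=food, origin=local, rating=5) → category is food, rating = 5 → Out.
(brand=Corv, category=food, origin=handmade, rating=2) → category is food, rating = 2 → In.
(brand=Corv, category=food, origin=imported, rating=5) → category is food, rating = 5 → Out.
(brand=Delt, category=book, origin=imported, rating=5) → category is book, rating = 5 → Out.

Out, In, Out, Out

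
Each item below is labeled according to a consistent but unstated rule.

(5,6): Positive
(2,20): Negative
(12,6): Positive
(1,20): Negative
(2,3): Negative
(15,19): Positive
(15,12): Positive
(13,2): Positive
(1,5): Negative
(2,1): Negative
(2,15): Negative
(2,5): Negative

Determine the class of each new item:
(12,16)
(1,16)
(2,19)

The classifier is using: first ≥ 3.
(12,16): Positive (first 12).
(1,16): Negative (first 1).
(2,19): Negative (first 2).

Positive, Negative, Negative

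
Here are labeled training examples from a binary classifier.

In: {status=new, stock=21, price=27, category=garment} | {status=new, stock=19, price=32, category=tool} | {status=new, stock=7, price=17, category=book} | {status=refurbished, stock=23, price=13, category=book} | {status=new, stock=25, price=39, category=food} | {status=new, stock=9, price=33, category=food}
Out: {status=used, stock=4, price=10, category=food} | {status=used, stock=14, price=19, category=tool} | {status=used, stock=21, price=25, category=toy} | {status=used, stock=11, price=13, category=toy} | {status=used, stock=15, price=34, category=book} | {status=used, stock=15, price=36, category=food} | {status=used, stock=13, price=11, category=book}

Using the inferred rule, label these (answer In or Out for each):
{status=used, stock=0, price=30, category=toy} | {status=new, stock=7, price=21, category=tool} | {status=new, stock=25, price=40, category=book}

Out, In, In

The classifier is using: status is not used.
Out: {status=used, stock=0, price=30, category=toy}, since status is used. In: {status=new, stock=7, price=21, category=tool}, since status is new. In: {status=new, stock=25, price=40, category=book}, since status is new.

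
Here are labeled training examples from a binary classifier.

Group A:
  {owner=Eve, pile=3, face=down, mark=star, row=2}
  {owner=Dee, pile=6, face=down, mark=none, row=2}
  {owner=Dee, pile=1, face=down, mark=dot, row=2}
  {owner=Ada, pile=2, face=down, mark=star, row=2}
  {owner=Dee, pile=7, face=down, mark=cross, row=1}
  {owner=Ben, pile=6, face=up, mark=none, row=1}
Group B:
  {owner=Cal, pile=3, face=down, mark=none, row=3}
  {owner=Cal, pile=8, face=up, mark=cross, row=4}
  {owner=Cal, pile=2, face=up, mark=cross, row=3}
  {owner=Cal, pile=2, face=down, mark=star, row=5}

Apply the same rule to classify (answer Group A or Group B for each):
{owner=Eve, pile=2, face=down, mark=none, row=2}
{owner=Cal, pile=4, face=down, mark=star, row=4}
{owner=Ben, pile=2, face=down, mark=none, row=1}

The common property of the 'Group A' items is: row ≤ 2. No 'Group B' item has it.
Group A: {owner=Eve, pile=2, face=down, mark=none, row=2}, since row = 2. Group B: {owner=Cal, pile=4, face=down, mark=star, row=4}, since row = 4. Group A: {owner=Ben, pile=2, face=down, mark=none, row=1}, since row = 1.

Group A, Group B, Group A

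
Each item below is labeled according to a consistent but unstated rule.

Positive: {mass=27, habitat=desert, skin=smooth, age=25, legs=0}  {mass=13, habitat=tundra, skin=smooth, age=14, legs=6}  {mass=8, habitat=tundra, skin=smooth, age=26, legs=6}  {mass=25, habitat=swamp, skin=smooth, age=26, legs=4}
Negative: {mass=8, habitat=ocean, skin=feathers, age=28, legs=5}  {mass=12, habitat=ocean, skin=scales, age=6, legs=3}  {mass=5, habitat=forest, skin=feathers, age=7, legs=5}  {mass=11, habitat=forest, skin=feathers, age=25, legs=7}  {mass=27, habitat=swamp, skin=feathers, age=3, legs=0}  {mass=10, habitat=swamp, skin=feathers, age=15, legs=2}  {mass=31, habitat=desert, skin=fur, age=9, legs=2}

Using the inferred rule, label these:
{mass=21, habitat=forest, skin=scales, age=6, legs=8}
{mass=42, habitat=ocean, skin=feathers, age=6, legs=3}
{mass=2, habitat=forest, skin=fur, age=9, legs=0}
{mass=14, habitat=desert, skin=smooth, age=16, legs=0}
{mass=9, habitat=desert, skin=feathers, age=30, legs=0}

Negative, Negative, Negative, Positive, Negative

Every 'Positive' example satisfies: skin is smooth. None of the 'Negative' examples do.
{mass=21, habitat=forest, skin=scales, age=6, legs=8}: Negative (skin is scales). {mass=42, habitat=ocean, skin=feathers, age=6, legs=3}: Negative (skin is feathers). {mass=2, habitat=forest, skin=fur, age=9, legs=0}: Negative (skin is fur). {mass=14, habitat=desert, skin=smooth, age=16, legs=0}: Positive (skin is smooth). {mass=9, habitat=desert, skin=feathers, age=30, legs=0}: Negative (skin is feathers).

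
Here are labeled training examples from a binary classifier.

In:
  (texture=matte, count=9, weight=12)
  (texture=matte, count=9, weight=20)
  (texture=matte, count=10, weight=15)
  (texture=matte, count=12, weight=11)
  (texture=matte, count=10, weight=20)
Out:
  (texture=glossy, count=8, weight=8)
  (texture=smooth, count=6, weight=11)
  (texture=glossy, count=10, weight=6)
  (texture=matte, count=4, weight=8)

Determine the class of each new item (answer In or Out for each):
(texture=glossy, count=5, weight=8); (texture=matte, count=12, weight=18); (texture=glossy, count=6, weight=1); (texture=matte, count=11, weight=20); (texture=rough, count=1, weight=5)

'In' ⟺ texture is matte AND count ≥ 6.
(texture=glossy, count=5, weight=8): texture is glossy, count = 5, fails this test → Out. (texture=matte, count=12, weight=18): texture is matte, count = 12, passes → In. (texture=glossy, count=6, weight=1): texture is glossy, count = 6, fails this test → Out. (texture=matte, count=11, weight=20): texture is matte, count = 11, passes → In. (texture=rough, count=1, weight=5): texture is rough, count = 1, fails this test → Out.

Out, In, Out, In, Out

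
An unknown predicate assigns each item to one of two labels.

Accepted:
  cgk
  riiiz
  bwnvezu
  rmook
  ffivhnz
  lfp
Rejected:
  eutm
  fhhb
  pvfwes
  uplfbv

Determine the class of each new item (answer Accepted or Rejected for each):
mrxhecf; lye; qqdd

Checking candidate rules against both groups, what survives is: odd length.
Accepted: mrxhecf, since length 7.
Accepted: lye, since length 3.
Rejected: qqdd, since length 4.

Accepted, Accepted, Rejected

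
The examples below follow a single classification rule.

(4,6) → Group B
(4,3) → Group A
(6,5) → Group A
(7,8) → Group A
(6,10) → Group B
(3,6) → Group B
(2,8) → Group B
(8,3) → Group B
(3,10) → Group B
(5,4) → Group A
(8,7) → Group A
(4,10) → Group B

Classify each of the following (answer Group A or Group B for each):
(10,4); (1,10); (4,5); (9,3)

The distinguishing property — |first − second| ≤ 1 — holds for all the 'Group A' cases and none of the 'Group B' cases.
(10,4) → |10−4| = 6 → Group B.
(1,10) → |1−10| = 9 → Group B.
(4,5) → |4−5| = 1 → Group A.
(9,3) → |9−3| = 6 → Group B.

Group B, Group B, Group A, Group B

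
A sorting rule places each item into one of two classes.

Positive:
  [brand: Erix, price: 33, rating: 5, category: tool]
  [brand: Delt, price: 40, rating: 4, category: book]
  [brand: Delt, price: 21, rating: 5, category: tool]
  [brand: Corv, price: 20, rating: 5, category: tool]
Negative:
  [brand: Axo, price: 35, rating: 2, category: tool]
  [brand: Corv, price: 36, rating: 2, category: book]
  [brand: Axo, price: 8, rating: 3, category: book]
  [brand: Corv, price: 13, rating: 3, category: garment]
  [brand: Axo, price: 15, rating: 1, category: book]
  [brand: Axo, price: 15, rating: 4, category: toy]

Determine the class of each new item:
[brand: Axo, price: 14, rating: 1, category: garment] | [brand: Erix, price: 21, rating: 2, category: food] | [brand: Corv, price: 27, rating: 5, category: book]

Negative, Negative, Positive

One predicate separates the groups cleanly: rating ≥ 3 AND price ≥ 20.
[brand: Axo, price: 14, rating: 1, category: garment] → rating = 1, price = 14 → Negative.
[brand: Erix, price: 21, rating: 2, category: food] → rating = 2, price = 21 → Negative.
[brand: Corv, price: 27, rating: 5, category: book] → rating = 5, price = 27 → Positive.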